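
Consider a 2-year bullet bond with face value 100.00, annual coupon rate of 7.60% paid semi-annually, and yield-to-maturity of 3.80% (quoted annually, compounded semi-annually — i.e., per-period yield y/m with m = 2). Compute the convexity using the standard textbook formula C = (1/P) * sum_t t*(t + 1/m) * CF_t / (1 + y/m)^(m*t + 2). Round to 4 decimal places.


Answer: Convexity = 4.4851

Derivation:
Coupon per period c = face * coupon_rate / m = 3.800000
Periods per year m = 2; per-period yield y/m = 0.019000
Number of cashflows N = 4
Cashflows (t years, CF_t, discount factor 1/(1+y/m)^(m*t), PV):
  t = 0.5000: CF_t = 3.800000, DF = 0.981354, PV = 3.729146
  t = 1.0000: CF_t = 3.800000, DF = 0.963056, PV = 3.659614
  t = 1.5000: CF_t = 3.800000, DF = 0.945099, PV = 3.591377
  t = 2.0000: CF_t = 103.800000, DF = 0.927477, PV = 96.272138
Price P = sum_t PV_t = 107.252275
Convexity numerator sum_t t*(t + 1/m) * CF_t / (1+y/m)^(m*t + 2):
  t = 0.5000: term = 1.795689
  t = 1.0000: term = 5.286620
  t = 1.5000: term = 10.376095
  t = 2.0000: term = 463.577398
Convexity = (1/P) * sum = 481.035802 / 107.252275 = 4.485087


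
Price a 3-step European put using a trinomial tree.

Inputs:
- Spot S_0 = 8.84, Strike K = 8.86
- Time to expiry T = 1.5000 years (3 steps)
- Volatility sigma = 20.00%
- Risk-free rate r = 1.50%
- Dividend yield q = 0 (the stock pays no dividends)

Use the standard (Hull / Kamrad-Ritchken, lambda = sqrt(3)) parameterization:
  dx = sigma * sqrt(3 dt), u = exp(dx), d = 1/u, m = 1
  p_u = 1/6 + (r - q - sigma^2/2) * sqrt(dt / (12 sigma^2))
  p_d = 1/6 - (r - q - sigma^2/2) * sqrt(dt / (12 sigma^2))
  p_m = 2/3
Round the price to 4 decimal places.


Answer: Price = V(0,0) = 0.6912

Derivation:
dt = T/N = 0.500000; dx = sigma*sqrt(3*dt) = 0.244949
u = exp(dx) = 1.277556; d = 1/u = 0.782744
p_u = 0.161564, p_m = 0.666667, p_d = 0.171770
Discount per step: exp(-r*dt) = 0.992528
Stock lattice S(k, j) with j the centered position index:
  k=0: S(0,+0) = 8.8400
  k=1: S(1,-1) = 6.9195; S(1,+0) = 8.8400; S(1,+1) = 11.2936
  k=2: S(2,-2) = 5.4162; S(2,-1) = 6.9195; S(2,+0) = 8.8400; S(2,+1) = 11.2936; S(2,+2) = 14.4282
  k=3: S(3,-3) = 4.2395; S(3,-2) = 5.4162; S(3,-1) = 6.9195; S(3,+0) = 8.8400; S(3,+1) = 11.2936; S(3,+2) = 14.4282; S(3,+3) = 18.4328
Terminal payoffs V(N, j) = max(K - S_T, 0):
  V(3,-3) = 4.620523; V(3,-2) = 3.443830; V(3,-1) = 1.940539; V(3,+0) = 0.020000; V(3,+1) = 0.000000; V(3,+2) = 0.000000; V(3,+3) = 0.000000
Backward induction: V(k, j) = exp(-r*dt) * [p_u * V(k+1, j+1) + p_m * V(k+1, j) + p_d * V(k+1, j-1)]
  V(2,-2) = exp(-r*dt) * [p_u*1.940539 + p_m*3.443830 + p_d*4.620523] = 3.377646
  V(2,-1) = exp(-r*dt) * [p_u*0.020000 + p_m*1.940539 + p_d*3.443830] = 1.874359
  V(2,+0) = exp(-r*dt) * [p_u*0.000000 + p_m*0.020000 + p_d*1.940539] = 0.344069
  V(2,+1) = exp(-r*dt) * [p_u*0.000000 + p_m*0.000000 + p_d*0.020000] = 0.003410
  V(2,+2) = exp(-r*dt) * [p_u*0.000000 + p_m*0.000000 + p_d*0.000000] = 0.000000
  V(1,-1) = exp(-r*dt) * [p_u*0.344069 + p_m*1.874359 + p_d*3.377646] = 1.871252
  V(1,+0) = exp(-r*dt) * [p_u*0.003410 + p_m*0.344069 + p_d*1.874359] = 0.547765
  V(1,+1) = exp(-r*dt) * [p_u*0.000000 + p_m*0.003410 + p_d*0.344069] = 0.060915
  V(0,+0) = exp(-r*dt) * [p_u*0.060915 + p_m*0.547765 + p_d*1.871252] = 0.691239


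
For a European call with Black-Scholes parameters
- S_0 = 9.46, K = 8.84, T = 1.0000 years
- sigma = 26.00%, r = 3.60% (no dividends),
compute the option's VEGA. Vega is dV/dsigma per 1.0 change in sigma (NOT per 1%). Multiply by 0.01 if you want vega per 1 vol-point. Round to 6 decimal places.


Answer: Vega = 3.280910

Derivation:
d1 = 0.5291750247; d2 = 0.2691750247
phi(d1) = 0.3468192124; exp(-qT) = 1.0000000000; exp(-rT) = 0.9646402935
Vega = S * exp(-qT) * phi(d1) * sqrt(T) = 9.4600 * 1.0000000000 * 0.3468192124 * 1.0000000000 = 3.280910


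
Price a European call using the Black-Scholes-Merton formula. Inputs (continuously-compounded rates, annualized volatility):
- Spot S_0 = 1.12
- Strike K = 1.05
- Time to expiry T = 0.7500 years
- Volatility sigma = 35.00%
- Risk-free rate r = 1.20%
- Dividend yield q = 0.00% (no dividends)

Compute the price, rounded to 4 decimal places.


Answer: Price = 0.1736

Derivation:
d1 = (ln(S/K) + (r - q + 0.5*sigma^2) * T) / (sigma * sqrt(T)) = 0.39416865
d2 = d1 - sigma * sqrt(T) = 0.09105975
exp(-rT) = 0.99104038; exp(-qT) = 1.00000000
C = S_0 * exp(-qT) * N(d1) - K * exp(-rT) * N(d2)
N(d1) = 0.65327173; N(d2) = 0.53627744
C = 1.1200 * 1.00000000 * 0.65327173 - 1.0500 * 0.99104038 * 0.53627744 = 0.1736


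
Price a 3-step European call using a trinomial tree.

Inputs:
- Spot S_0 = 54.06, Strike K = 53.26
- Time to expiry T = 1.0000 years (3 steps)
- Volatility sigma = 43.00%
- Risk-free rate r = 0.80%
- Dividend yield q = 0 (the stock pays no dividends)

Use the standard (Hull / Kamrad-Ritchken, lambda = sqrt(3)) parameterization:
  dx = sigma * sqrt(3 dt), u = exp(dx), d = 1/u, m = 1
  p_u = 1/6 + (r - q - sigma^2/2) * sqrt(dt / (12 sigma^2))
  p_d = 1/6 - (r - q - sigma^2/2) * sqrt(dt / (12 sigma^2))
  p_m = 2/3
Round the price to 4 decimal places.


dt = T/N = 0.333333; dx = sigma*sqrt(3*dt) = 0.430000
u = exp(dx) = 1.537258; d = 1/u = 0.650509
p_u = 0.133934, p_m = 0.666667, p_d = 0.199399
Discount per step: exp(-r*dt) = 0.997337
Stock lattice S(k, j) with j the centered position index:
  k=0: S(0,+0) = 54.0600
  k=1: S(1,-1) = 35.1665; S(1,+0) = 54.0600; S(1,+1) = 83.1041
  k=2: S(2,-2) = 22.8761; S(2,-1) = 35.1665; S(2,+0) = 54.0600; S(2,+1) = 83.1041; S(2,+2) = 127.7525
  k=3: S(3,-3) = 14.8811; S(3,-2) = 22.8761; S(3,-1) = 35.1665; S(3,+0) = 54.0600; S(3,+1) = 83.1041; S(3,+2) = 127.7525; S(3,+3) = 196.3884
Terminal payoffs V(N, j) = max(S_T - K, 0):
  V(3,-3) = 0.000000; V(3,-2) = 0.000000; V(3,-1) = 0.000000; V(3,+0) = 0.800000; V(3,+1) = 29.844142; V(3,+2) = 74.492467; V(3,+3) = 143.128441
Backward induction: V(k, j) = exp(-r*dt) * [p_u * V(k+1, j+1) + p_m * V(k+1, j) + p_d * V(k+1, j-1)]
  V(2,-2) = exp(-r*dt) * [p_u*0.000000 + p_m*0.000000 + p_d*0.000000] = 0.000000
  V(2,-1) = exp(-r*dt) * [p_u*0.800000 + p_m*0.000000 + p_d*0.000000] = 0.106862
  V(2,+0) = exp(-r*dt) * [p_u*29.844142 + p_m*0.800000 + p_d*0.000000] = 4.518417
  V(2,+1) = exp(-r*dt) * [p_u*74.492467 + p_m*29.844142 + p_d*0.800000] = 29.952716
  V(2,+2) = exp(-r*dt) * [p_u*143.128441 + p_m*74.492467 + p_d*29.844142] = 74.583170
  V(1,-1) = exp(-r*dt) * [p_u*4.518417 + p_m*0.106862 + p_d*0.000000] = 0.674610
  V(1,+0) = exp(-r*dt) * [p_u*29.952716 + p_m*4.518417 + p_d*0.106862] = 7.026514
  V(1,+1) = exp(-r*dt) * [p_u*74.583170 + p_m*29.952716 + p_d*4.518417] = 30.776496
  V(0,+0) = exp(-r*dt) * [p_u*30.776496 + p_m*7.026514 + p_d*0.674610] = 8.917071

Answer: Price = V(0,0) = 8.9171


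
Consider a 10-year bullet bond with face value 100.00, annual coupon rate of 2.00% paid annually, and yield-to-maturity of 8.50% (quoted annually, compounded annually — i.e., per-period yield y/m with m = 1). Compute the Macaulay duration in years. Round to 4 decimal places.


Answer: Macaulay duration = 8.8180 years

Derivation:
Coupon per period c = face * coupon_rate / m = 2.000000
Periods per year m = 1; per-period yield y/m = 0.085000
Number of cashflows N = 10
Cashflows (t years, CF_t, discount factor 1/(1+y/m)^(m*t), PV):
  t = 1.0000: CF_t = 2.000000, DF = 0.921659, PV = 1.843318
  t = 2.0000: CF_t = 2.000000, DF = 0.849455, PV = 1.698911
  t = 3.0000: CF_t = 2.000000, DF = 0.782908, PV = 1.565816
  t = 4.0000: CF_t = 2.000000, DF = 0.721574, PV = 1.443149
  t = 5.0000: CF_t = 2.000000, DF = 0.665045, PV = 1.330091
  t = 6.0000: CF_t = 2.000000, DF = 0.612945, PV = 1.225890
  t = 7.0000: CF_t = 2.000000, DF = 0.564926, PV = 1.129853
  t = 8.0000: CF_t = 2.000000, DF = 0.520669, PV = 1.041339
  t = 9.0000: CF_t = 2.000000, DF = 0.479880, PV = 0.959759
  t = 10.0000: CF_t = 102.000000, DF = 0.442285, PV = 45.113112
Price P = sum_t PV_t = 57.351238
Macaulay numerator sum_t t * PV_t:
  t * PV_t at t = 1.0000: 1.843318
  t * PV_t at t = 2.0000: 3.397821
  t * PV_t at t = 3.0000: 4.697449
  t * PV_t at t = 4.0000: 5.772594
  t * PV_t at t = 5.0000: 6.650454
  t * PV_t at t = 6.0000: 7.355341
  t * PV_t at t = 7.0000: 7.908969
  t * PV_t at t = 8.0000: 8.330711
  t * PV_t at t = 9.0000: 8.637834
  t * PV_t at t = 10.0000: 451.131123
Macaulay duration D = (sum_t t * PV_t) / P = 505.725615 / 57.351238 = 8.818042


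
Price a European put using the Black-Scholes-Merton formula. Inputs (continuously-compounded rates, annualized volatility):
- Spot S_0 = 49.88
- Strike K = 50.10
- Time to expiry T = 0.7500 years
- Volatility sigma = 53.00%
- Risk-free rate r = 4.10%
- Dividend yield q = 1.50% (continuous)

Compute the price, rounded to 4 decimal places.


d1 = (ln(S/K) + (r - q + 0.5*sigma^2) * T) / (sigma * sqrt(T)) = 0.26239287
d2 = d1 - sigma * sqrt(T) = -0.19660059
exp(-rT) = 0.96971797; exp(-qT) = 0.98881304
P = K * exp(-rT) * N(-d2) - S_0 * exp(-qT) * N(-d1)
N(-d1) = 0.39650928; N(-d2) = 0.57792995
P = 50.1000 * 0.96971797 * 0.57792995 - 49.8800 * 0.98881304 * 0.39650928 = 8.5209

Answer: Price = 8.5209


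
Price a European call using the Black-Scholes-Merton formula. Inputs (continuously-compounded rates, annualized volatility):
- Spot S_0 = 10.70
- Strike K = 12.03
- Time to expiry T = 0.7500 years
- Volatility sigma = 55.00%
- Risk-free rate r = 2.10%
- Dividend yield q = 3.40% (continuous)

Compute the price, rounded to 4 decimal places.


d1 = (ln(S/K) + (r - q + 0.5*sigma^2) * T) / (sigma * sqrt(T)) = -0.02828447
d2 = d1 - sigma * sqrt(T) = -0.50459844
exp(-rT) = 0.98437338; exp(-qT) = 0.97482238
C = S_0 * exp(-qT) * N(d1) - K * exp(-rT) * N(d2)
N(d1) = 0.48871763; N(d2) = 0.30692045
C = 10.7000 * 0.97482238 * 0.48871763 - 12.0300 * 0.98437338 * 0.30692045 = 1.4631

Answer: Price = 1.4631


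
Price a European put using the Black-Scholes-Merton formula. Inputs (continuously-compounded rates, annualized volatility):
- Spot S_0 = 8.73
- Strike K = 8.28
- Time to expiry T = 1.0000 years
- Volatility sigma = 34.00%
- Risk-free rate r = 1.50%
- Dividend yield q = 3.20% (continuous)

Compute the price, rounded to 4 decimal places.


Answer: Price = 0.9782

Derivation:
d1 = (ln(S/K) + (r - q + 0.5*sigma^2) * T) / (sigma * sqrt(T)) = 0.27565412
d2 = d1 - sigma * sqrt(T) = -0.06434588
exp(-rT) = 0.98511194; exp(-qT) = 0.96850658
P = K * exp(-rT) * N(-d2) - S_0 * exp(-qT) * N(-d1)
N(-d1) = 0.39140687; N(-d2) = 0.52565259
P = 8.2800 * 0.98511194 * 0.52565259 - 8.7300 * 0.96850658 * 0.39140687 = 0.9782


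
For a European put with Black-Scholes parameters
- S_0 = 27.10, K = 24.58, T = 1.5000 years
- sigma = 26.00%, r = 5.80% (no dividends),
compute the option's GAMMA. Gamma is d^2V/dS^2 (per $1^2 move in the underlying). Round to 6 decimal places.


Answer: Gamma = 0.035185

Derivation:
d1 = 0.7389313645; d2 = 0.4204976980
phi(d1) = 0.3036291226; exp(-qT) = 1.0000000000; exp(-rT) = 0.9166770956
Gamma = exp(-qT) * phi(d1) / (S * sigma * sqrt(T)) = 1.0000000000 * 0.3036291226 / (27.1000 * 0.2600 * 1.2247448714) = 0.035185


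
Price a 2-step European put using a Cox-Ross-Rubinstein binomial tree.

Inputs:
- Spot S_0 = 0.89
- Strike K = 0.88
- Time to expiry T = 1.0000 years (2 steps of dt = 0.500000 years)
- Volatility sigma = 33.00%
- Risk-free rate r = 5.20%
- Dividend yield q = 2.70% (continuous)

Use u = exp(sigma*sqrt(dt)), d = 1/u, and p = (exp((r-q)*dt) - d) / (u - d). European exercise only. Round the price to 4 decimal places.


dt = T/N = 0.500000
u = exp(sigma*sqrt(dt)) = 1.262817; d = 1/u = 0.791880
p = (exp((r-q)*dt) - d) / (u - d) = 0.468636
Discount per step: exp(-r*dt) = 0.974335
Stock lattice S(k, i) with i counting down-moves:
  k=0: S(0,0) = 0.8900
  k=1: S(1,0) = 1.1239; S(1,1) = 0.7048
  k=2: S(2,0) = 1.4193; S(2,1) = 0.8900; S(2,2) = 0.5581
Terminal payoffs V(N, i) = max(K - S_T, 0):
  V(2,0) = 0.000000; V(2,1) = 0.000000; V(2,2) = 0.321904
Backward induction: V(k, i) = exp(-r*dt) * [p * V(k+1, i) + (1-p) * V(k+1, i+1)].
  V(1,0) = exp(-r*dt) * [p*0.000000 + (1-p)*0.000000] = 0.000000
  V(1,1) = exp(-r*dt) * [p*0.000000 + (1-p)*0.321904] = 0.166658
  V(0,0) = exp(-r*dt) * [p*0.000000 + (1-p)*0.166658] = 0.086283

Answer: Price = V(0,0) = 0.0863


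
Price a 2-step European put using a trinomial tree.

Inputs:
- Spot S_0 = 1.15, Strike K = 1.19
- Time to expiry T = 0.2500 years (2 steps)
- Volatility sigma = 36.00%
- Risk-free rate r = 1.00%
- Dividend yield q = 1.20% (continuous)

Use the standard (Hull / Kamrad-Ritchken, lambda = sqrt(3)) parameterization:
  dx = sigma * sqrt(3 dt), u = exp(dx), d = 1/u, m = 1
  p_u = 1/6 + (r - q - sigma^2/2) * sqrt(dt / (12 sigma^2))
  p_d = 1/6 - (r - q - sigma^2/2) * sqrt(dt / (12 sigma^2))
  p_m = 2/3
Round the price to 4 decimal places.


dt = T/N = 0.125000; dx = sigma*sqrt(3*dt) = 0.220454
u = exp(dx) = 1.246643; d = 1/u = 0.802154
p_u = 0.147728, p_m = 0.666667, p_d = 0.185605
Discount per step: exp(-r*dt) = 0.998751
Stock lattice S(k, j) with j the centered position index:
  k=0: S(0,+0) = 1.1500
  k=1: S(1,-1) = 0.9225; S(1,+0) = 1.1500; S(1,+1) = 1.4336
  k=2: S(2,-2) = 0.7400; S(2,-1) = 0.9225; S(2,+0) = 1.1500; S(2,+1) = 1.4336; S(2,+2) = 1.7872
Terminal payoffs V(N, j) = max(K - S_T, 0):
  V(2,-2) = 0.450030; V(2,-1) = 0.267522; V(2,+0) = 0.040000; V(2,+1) = 0.000000; V(2,+2) = 0.000000
Backward induction: V(k, j) = exp(-r*dt) * [p_u * V(k+1, j+1) + p_m * V(k+1, j) + p_d * V(k+1, j-1)]
  V(1,-1) = exp(-r*dt) * [p_u*0.040000 + p_m*0.267522 + p_d*0.450030] = 0.267451
  V(1,+0) = exp(-r*dt) * [p_u*0.000000 + p_m*0.040000 + p_d*0.267522] = 0.076225
  V(1,+1) = exp(-r*dt) * [p_u*0.000000 + p_m*0.000000 + p_d*0.040000] = 0.007415
  V(0,+0) = exp(-r*dt) * [p_u*0.007415 + p_m*0.076225 + p_d*0.267451] = 0.101425

Answer: Price = V(0,0) = 0.1014


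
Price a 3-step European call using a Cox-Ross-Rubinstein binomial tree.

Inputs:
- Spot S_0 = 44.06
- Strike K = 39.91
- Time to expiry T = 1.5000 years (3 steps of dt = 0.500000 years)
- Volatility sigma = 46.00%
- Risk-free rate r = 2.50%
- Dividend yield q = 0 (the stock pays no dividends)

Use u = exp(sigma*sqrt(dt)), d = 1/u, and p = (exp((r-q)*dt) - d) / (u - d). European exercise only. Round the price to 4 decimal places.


Answer: Price = V(0,0) = 12.8249

Derivation:
dt = T/N = 0.500000
u = exp(sigma*sqrt(dt)) = 1.384403; d = 1/u = 0.722333
p = (exp((r-q)*dt) - d) / (u - d) = 0.438391
Discount per step: exp(-r*dt) = 0.987578
Stock lattice S(k, i) with i counting down-moves:
  k=0: S(0,0) = 44.0600
  k=1: S(1,0) = 60.9968; S(1,1) = 31.8260
  k=2: S(2,0) = 84.4442; S(2,1) = 44.0600; S(2,2) = 22.9890
  k=3: S(3,0) = 116.9048; S(3,1) = 60.9968; S(3,2) = 31.8260; S(3,3) = 16.6057
Terminal payoffs V(N, i) = max(S_T - K, 0):
  V(3,0) = 76.994773; V(3,1) = 21.086803; V(3,2) = 0.000000; V(3,3) = 0.000000
Backward induction: V(k, i) = exp(-r*dt) * [p * V(k+1, i) + (1-p) * V(k+1, i+1)].
  V(2,0) = exp(-r*dt) * [p*76.994773 + (1-p)*21.086803] = 45.029938
  V(2,1) = exp(-r*dt) * [p*21.086803 + (1-p)*0.000000] = 9.129427
  V(2,2) = exp(-r*dt) * [p*0.000000 + (1-p)*0.000000] = 0.000000
  V(1,0) = exp(-r*dt) * [p*45.029938 + (1-p)*9.129427] = 24.558968
  V(1,1) = exp(-r*dt) * [p*9.129427 + (1-p)*0.000000] = 3.952540
  V(0,0) = exp(-r*dt) * [p*24.558968 + (1-p)*3.952540] = 12.824892


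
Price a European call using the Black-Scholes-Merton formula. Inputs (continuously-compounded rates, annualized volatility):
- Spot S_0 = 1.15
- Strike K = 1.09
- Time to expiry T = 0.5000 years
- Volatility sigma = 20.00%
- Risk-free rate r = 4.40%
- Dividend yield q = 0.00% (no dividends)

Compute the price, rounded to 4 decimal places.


d1 = (ln(S/K) + (r - q + 0.5*sigma^2) * T) / (sigma * sqrt(T)) = 0.60517201
d2 = d1 - sigma * sqrt(T) = 0.46375065
exp(-rT) = 0.97824024; exp(-qT) = 1.00000000
C = S_0 * exp(-qT) * N(d1) - K * exp(-rT) * N(d2)
N(d1) = 0.72746764; N(d2) = 0.67858680
C = 1.1500 * 1.00000000 * 0.72746764 - 1.0900 * 0.97824024 * 0.67858680 = 0.1130

Answer: Price = 0.1130


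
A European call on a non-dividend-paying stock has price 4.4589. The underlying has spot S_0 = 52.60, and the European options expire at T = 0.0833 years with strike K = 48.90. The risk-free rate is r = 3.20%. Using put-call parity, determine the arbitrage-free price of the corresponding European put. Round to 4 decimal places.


Answer: Put price = 0.6287

Derivation:
Put-call parity: C - P = S_0 * exp(-qT) - K * exp(-rT).
S_0 * exp(-qT) = 52.6000 * 1.00000000 = 52.60000000
K * exp(-rT) = 48.9000 * 0.99733795 = 48.76982573
P = C - S*exp(-qT) + K*exp(-rT)
P = 4.4589 - 52.60000000 + 48.76982573 = 0.6287


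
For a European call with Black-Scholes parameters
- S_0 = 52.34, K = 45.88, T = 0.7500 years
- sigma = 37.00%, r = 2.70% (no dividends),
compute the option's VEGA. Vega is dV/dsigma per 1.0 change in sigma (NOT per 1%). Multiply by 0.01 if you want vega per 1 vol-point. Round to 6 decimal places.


Answer: Vega = 14.785885

Derivation:
d1 = 0.6345207563; d2 = 0.3140913569
phi(d1) = 0.3261992695; exp(-qT) = 1.0000000000; exp(-rT) = 0.9799536543
Vega = S * exp(-qT) * phi(d1) * sqrt(T) = 52.3400 * 1.0000000000 * 0.3261992695 * 0.8660254038 = 14.785885


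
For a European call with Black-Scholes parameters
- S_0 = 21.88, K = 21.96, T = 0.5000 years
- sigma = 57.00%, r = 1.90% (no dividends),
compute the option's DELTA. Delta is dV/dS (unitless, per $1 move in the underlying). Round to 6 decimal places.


d1 = 0.2160406252; d2 = -0.1870102401
phi(d1) = 0.3897400467; exp(-qT) = 1.0000000000; exp(-rT) = 0.9905449824
N(d1) = 0.5855219595
Delta = exp(-qT) * N(d1) = 1.0000000000 * 0.5855219595 = 0.585522

Answer: Delta = 0.585522


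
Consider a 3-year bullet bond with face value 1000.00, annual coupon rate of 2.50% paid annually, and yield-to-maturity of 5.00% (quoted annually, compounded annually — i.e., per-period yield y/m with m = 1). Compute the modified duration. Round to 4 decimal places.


Answer: Modified duration = 2.7853

Derivation:
Coupon per period c = face * coupon_rate / m = 25.000000
Periods per year m = 1; per-period yield y/m = 0.050000
Number of cashflows N = 3
Cashflows (t years, CF_t, discount factor 1/(1+y/m)^(m*t), PV):
  t = 1.0000: CF_t = 25.000000, DF = 0.952381, PV = 23.809524
  t = 2.0000: CF_t = 25.000000, DF = 0.907029, PV = 22.675737
  t = 3.0000: CF_t = 1025.000000, DF = 0.863838, PV = 885.433538
Price P = sum_t PV_t = 931.918799
First compute Macaulay numerator sum_t t * PV_t:
  t * PV_t at t = 1.0000: 23.809524
  t * PV_t at t = 2.0000: 45.351474
  t * PV_t at t = 3.0000: 2656.300615
Macaulay duration D = 2725.461613 / 931.918799 = 2.924570
Modified duration = D / (1 + y/m) = 2.924570 / (1 + 0.050000) = 2.785305


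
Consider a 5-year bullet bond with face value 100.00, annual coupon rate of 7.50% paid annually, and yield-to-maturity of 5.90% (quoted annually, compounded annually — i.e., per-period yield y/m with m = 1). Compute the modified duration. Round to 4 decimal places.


Answer: Modified duration = 4.1290

Derivation:
Coupon per period c = face * coupon_rate / m = 7.500000
Periods per year m = 1; per-period yield y/m = 0.059000
Number of cashflows N = 5
Cashflows (t years, CF_t, discount factor 1/(1+y/m)^(m*t), PV):
  t = 1.0000: CF_t = 7.500000, DF = 0.944287, PV = 7.082153
  t = 2.0000: CF_t = 7.500000, DF = 0.891678, PV = 6.687585
  t = 3.0000: CF_t = 7.500000, DF = 0.842000, PV = 6.315000
  t = 4.0000: CF_t = 7.500000, DF = 0.795090, PV = 5.963173
  t = 5.0000: CF_t = 107.500000, DF = 0.750793, PV = 80.710245
Price P = sum_t PV_t = 106.758157
First compute Macaulay numerator sum_t t * PV_t:
  t * PV_t at t = 1.0000: 7.082153
  t * PV_t at t = 2.0000: 13.375171
  t * PV_t at t = 3.0000: 18.945001
  t * PV_t at t = 4.0000: 23.852693
  t * PV_t at t = 5.0000: 403.551223
Macaulay duration D = 466.806241 / 106.758157 = 4.372558
Modified duration = D / (1 + y/m) = 4.372558 / (1 + 0.059000) = 4.128950


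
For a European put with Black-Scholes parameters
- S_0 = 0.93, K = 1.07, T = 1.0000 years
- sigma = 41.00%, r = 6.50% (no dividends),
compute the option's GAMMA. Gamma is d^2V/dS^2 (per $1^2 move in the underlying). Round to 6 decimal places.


d1 = 0.0215138017; d2 = -0.3884861983
phi(d1) = 0.3988499671; exp(-qT) = 1.0000000000; exp(-rT) = 0.9370674634
Gamma = exp(-qT) * phi(d1) / (S * sigma * sqrt(T)) = 1.0000000000 * 0.3988499671 / (0.9300 * 0.4100 * 1.0000000000) = 1.046027

Answer: Gamma = 1.046027


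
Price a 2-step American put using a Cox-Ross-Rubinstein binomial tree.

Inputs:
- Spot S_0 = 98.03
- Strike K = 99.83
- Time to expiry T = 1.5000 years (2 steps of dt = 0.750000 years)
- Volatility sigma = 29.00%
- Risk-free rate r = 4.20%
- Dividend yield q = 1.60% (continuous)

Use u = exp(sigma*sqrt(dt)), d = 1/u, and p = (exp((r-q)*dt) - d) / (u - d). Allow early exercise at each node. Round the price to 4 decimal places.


dt = T/N = 0.750000
u = exp(sigma*sqrt(dt)) = 1.285500; d = 1/u = 0.777908
p = (exp((r-q)*dt) - d) / (u - d) = 0.476335
Discount per step: exp(-r*dt) = 0.968991
Stock lattice S(k, i) with i counting down-moves:
  k=0: S(0,0) = 98.0300
  k=1: S(1,0) = 126.0175; S(1,1) = 76.2583
  k=2: S(2,0) = 161.9955; S(2,1) = 98.0300; S(2,2) = 59.3219
Terminal payoffs V(N, i) = max(K - S_T, 0):
  V(2,0) = 0.000000; V(2,1) = 1.800000; V(2,2) = 40.508084
Backward induction: V(k, i) = exp(-r*dt) * [p * V(k+1, i) + (1-p) * V(k+1, i+1)]; then take max(V_cont, immediate exercise) for American.
  V(1,0) = exp(-r*dt) * [p*0.000000 + (1-p)*1.800000] = 0.913368; exercise = 0.000000; V(1,0) = max -> 0.913368
  V(1,1) = exp(-r*dt) * [p*1.800000 + (1-p)*40.508084] = 21.385704; exercise = 23.571706; V(1,1) = max -> 23.571706
  V(0,0) = exp(-r*dt) * [p*0.913368 + (1-p)*23.571706] = 12.382494; exercise = 1.800000; V(0,0) = max -> 12.382494

Answer: Price = V(0,0) = 12.3825


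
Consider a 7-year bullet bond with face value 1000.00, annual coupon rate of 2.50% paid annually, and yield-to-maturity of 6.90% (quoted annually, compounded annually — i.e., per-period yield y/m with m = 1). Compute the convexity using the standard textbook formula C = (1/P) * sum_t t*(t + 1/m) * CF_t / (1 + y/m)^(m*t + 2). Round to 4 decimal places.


Coupon per period c = face * coupon_rate / m = 25.000000
Periods per year m = 1; per-period yield y/m = 0.069000
Number of cashflows N = 7
Cashflows (t years, CF_t, discount factor 1/(1+y/m)^(m*t), PV):
  t = 1.0000: CF_t = 25.000000, DF = 0.935454, PV = 23.386342
  t = 2.0000: CF_t = 25.000000, DF = 0.875074, PV = 21.876840
  t = 3.0000: CF_t = 25.000000, DF = 0.818591, PV = 20.464771
  t = 4.0000: CF_t = 25.000000, DF = 0.765754, PV = 19.143846
  t = 5.0000: CF_t = 25.000000, DF = 0.716327, PV = 17.908181
  t = 6.0000: CF_t = 25.000000, DF = 0.670091, PV = 16.752274
  t = 7.0000: CF_t = 1025.000000, DF = 0.626839, PV = 642.510056
Price P = sum_t PV_t = 762.042311
Convexity numerator sum_t t*(t + 1/m) * CF_t / (1+y/m)^(m*t + 2):
  t = 1.0000: term = 40.929542
  t = 2.0000: term = 114.863075
  t = 3.0000: term = 214.898176
  t = 4.0000: term = 335.045487
  t = 5.0000: term = 470.129309
  t = 6.0000: term = 615.697879
  t = 7.0000: term = 31485.641450
Convexity = (1/P) * sum = 33277.204919 / 762.042311 = 43.668448

Answer: Convexity = 43.6684


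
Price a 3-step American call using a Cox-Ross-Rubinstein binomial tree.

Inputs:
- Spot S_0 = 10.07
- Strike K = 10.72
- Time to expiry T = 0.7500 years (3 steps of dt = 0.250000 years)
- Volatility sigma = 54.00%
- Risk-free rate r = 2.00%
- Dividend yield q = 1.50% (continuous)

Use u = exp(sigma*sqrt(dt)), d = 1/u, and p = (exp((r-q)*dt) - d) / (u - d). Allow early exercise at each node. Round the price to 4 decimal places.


dt = T/N = 0.250000
u = exp(sigma*sqrt(dt)) = 1.309964; d = 1/u = 0.763379
p = (exp((r-q)*dt) - d) / (u - d) = 0.435195
Discount per step: exp(-r*dt) = 0.995012
Stock lattice S(k, i) with i counting down-moves:
  k=0: S(0,0) = 10.0700
  k=1: S(1,0) = 13.1913; S(1,1) = 7.6872
  k=2: S(2,0) = 17.2802; S(2,1) = 10.0700; S(2,2) = 5.8683
  k=3: S(3,0) = 22.6364; S(3,1) = 13.1913; S(3,2) = 7.6872; S(3,3) = 4.4797
Terminal payoffs V(N, i) = max(S_T - K, 0):
  V(3,0) = 11.916433; V(3,1) = 2.471342; V(3,2) = 0.000000; V(3,3) = 0.000000
Backward induction: V(k, i) = exp(-r*dt) * [p * V(k+1, i) + (1-p) * V(k+1, i+1)]; then take max(V_cont, immediate exercise) for American.
  V(2,0) = exp(-r*dt) * [p*11.916433 + (1-p)*2.471342] = 6.548976; exercise = 6.560189; V(2,0) = max -> 6.560189
  V(2,1) = exp(-r*dt) * [p*2.471342 + (1-p)*0.000000] = 1.070153; exercise = 0.000000; V(2,1) = max -> 1.070153
  V(2,2) = exp(-r*dt) * [p*0.000000 + (1-p)*0.000000] = 0.000000; exercise = 0.000000; V(2,2) = max -> 0.000000
  V(1,0) = exp(-r*dt) * [p*6.560189 + (1-p)*1.070153] = 3.442138; exercise = 2.471342; V(1,0) = max -> 3.442138
  V(1,1) = exp(-r*dt) * [p*1.070153 + (1-p)*0.000000] = 0.463403; exercise = 0.000000; V(1,1) = max -> 0.463403
  V(0,0) = exp(-r*dt) * [p*3.442138 + (1-p)*0.463403] = 1.750958; exercise = 0.000000; V(0,0) = max -> 1.750958

Answer: Price = V(0,0) = 1.7510


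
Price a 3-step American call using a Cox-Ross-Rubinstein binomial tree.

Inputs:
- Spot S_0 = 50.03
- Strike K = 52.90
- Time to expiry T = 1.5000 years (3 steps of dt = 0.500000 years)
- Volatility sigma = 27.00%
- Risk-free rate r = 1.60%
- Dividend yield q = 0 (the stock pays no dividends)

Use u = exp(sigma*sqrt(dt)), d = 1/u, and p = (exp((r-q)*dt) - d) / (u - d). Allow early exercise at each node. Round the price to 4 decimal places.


dt = T/N = 0.500000
u = exp(sigma*sqrt(dt)) = 1.210361; d = 1/u = 0.826200
p = (exp((r-q)*dt) - d) / (u - d) = 0.473323
Discount per step: exp(-r*dt) = 0.992032
Stock lattice S(k, i) with i counting down-moves:
  k=0: S(0,0) = 50.0300
  k=1: S(1,0) = 60.5544; S(1,1) = 41.3348
  k=2: S(2,0) = 73.2927; S(2,1) = 50.0300; S(2,2) = 34.1508
  k=3: S(3,0) = 88.7106; S(3,1) = 60.5544; S(3,2) = 41.3348; S(3,3) = 28.2154
Terminal payoffs V(N, i) = max(S_T - K, 0):
  V(3,0) = 35.810594; V(3,1) = 7.654371; V(3,2) = 0.000000; V(3,3) = 0.000000
Backward induction: V(k, i) = exp(-r*dt) * [p * V(k+1, i) + (1-p) * V(k+1, i+1)]; then take max(V_cont, immediate exercise) for American.
  V(2,0) = exp(-r*dt) * [p*35.810594 + (1-p)*7.654371] = 20.814173; exercise = 20.392661; V(2,0) = max -> 20.814173
  V(2,1) = exp(-r*dt) * [p*7.654371 + (1-p)*0.000000] = 3.594120; exercise = 0.000000; V(2,1) = max -> 3.594120
  V(2,2) = exp(-r*dt) * [p*0.000000 + (1-p)*0.000000] = 0.000000; exercise = 0.000000; V(2,2) = max -> 0.000000
  V(1,0) = exp(-r*dt) * [p*20.814173 + (1-p)*3.594120] = 11.651181; exercise = 7.654371; V(1,0) = max -> 11.651181
  V(1,1) = exp(-r*dt) * [p*3.594120 + (1-p)*0.000000] = 1.687624; exercise = 0.000000; V(1,1) = max -> 1.687624
  V(0,0) = exp(-r*dt) * [p*11.651181 + (1-p)*1.687624] = 6.352579; exercise = 0.000000; V(0,0) = max -> 6.352579

Answer: Price = V(0,0) = 6.3526


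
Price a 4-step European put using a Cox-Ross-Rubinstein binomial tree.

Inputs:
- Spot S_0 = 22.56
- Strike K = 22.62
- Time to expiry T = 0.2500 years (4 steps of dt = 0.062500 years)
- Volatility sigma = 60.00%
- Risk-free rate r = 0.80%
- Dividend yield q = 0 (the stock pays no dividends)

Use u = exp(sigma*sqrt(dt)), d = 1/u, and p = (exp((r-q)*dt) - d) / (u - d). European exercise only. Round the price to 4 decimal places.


Answer: Price = V(0,0) = 2.5478

Derivation:
dt = T/N = 0.062500
u = exp(sigma*sqrt(dt)) = 1.161834; d = 1/u = 0.860708
p = (exp((r-q)*dt) - d) / (u - d) = 0.464231
Discount per step: exp(-r*dt) = 0.999500
Stock lattice S(k, i) with i counting down-moves:
  k=0: S(0,0) = 22.5600
  k=1: S(1,0) = 26.2110; S(1,1) = 19.4176
  k=2: S(2,0) = 30.4528; S(2,1) = 22.5600; S(2,2) = 16.7129
  k=3: S(3,0) = 35.3811; S(3,1) = 26.2110; S(3,2) = 19.4176; S(3,3) = 14.3849
  k=4: S(4,0) = 41.1070; S(4,1) = 30.4528; S(4,2) = 22.5600; S(4,3) = 16.7129; S(4,4) = 12.3812
Terminal payoffs V(N, i) = max(K - S_T, 0):
  V(4,0) = 0.000000; V(4,1) = 0.000000; V(4,2) = 0.060000; V(4,3) = 5.907141; V(4,4) = 10.238809
Backward induction: V(k, i) = exp(-r*dt) * [p * V(k+1, i) + (1-p) * V(k+1, i+1)].
  V(3,0) = exp(-r*dt) * [p*0.000000 + (1-p)*0.000000] = 0.000000
  V(3,1) = exp(-r*dt) * [p*0.000000 + (1-p)*0.060000] = 0.032130
  V(3,2) = exp(-r*dt) * [p*0.060000 + (1-p)*5.907141] = 3.191121
  V(3,3) = exp(-r*dt) * [p*5.907141 + (1-p)*10.238809] = 8.223802
  V(2,0) = exp(-r*dt) * [p*0.000000 + (1-p)*0.032130] = 0.017206
  V(2,1) = exp(-r*dt) * [p*0.032130 + (1-p)*3.191121] = 1.723757
  V(2,2) = exp(-r*dt) * [p*3.191121 + (1-p)*8.223802] = 5.884532
  V(1,0) = exp(-r*dt) * [p*0.017206 + (1-p)*1.723757] = 0.931057
  V(1,1) = exp(-r*dt) * [p*1.723757 + (1-p)*5.884532] = 3.950996
  V(0,0) = exp(-r*dt) * [p*0.931057 + (1-p)*3.950996] = 2.547772


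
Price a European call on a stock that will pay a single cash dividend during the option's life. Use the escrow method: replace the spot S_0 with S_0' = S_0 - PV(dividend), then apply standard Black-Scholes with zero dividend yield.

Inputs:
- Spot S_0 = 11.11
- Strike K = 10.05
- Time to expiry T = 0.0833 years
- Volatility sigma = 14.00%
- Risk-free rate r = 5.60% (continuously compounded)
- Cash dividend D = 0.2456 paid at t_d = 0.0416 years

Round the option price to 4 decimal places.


PV(D) = D * exp(-r * t_d) = 0.2456 * 0.99767311 = 0.24502852
S_0' = S_0 - PV(D) = 11.1100 - 0.24502852 = 10.86497148
d1 = (ln(S_0'/K) + (r + sigma^2/2)*T) / (sigma*sqrt(T)) = 2.06532683
d2 = d1 - sigma*sqrt(T) = 2.02492040
exp(-rT) = 0.99534606
N(d1) = 0.98055396; N(d2) = 0.97856223
C = S_0' * N(d1) - K * exp(-rT) * N(d2) = 10.86497148 * 0.98055396 - 10.0500 * 0.99534606 * 0.97856223 = 0.8649

Answer: Price = 0.8649


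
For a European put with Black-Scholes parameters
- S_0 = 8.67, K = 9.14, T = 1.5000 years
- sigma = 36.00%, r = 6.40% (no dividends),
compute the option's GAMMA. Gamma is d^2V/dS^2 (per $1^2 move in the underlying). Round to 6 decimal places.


d1 = 0.3184527302; d2 = -0.1224554235
phi(d1) = 0.3792177867; exp(-qT) = 1.0000000000; exp(-rT) = 0.9084640161
Gamma = exp(-qT) * phi(d1) / (S * sigma * sqrt(T)) = 1.0000000000 * 0.3792177867 / (8.6700 * 0.3600 * 1.2247448714) = 0.099202

Answer: Gamma = 0.099202


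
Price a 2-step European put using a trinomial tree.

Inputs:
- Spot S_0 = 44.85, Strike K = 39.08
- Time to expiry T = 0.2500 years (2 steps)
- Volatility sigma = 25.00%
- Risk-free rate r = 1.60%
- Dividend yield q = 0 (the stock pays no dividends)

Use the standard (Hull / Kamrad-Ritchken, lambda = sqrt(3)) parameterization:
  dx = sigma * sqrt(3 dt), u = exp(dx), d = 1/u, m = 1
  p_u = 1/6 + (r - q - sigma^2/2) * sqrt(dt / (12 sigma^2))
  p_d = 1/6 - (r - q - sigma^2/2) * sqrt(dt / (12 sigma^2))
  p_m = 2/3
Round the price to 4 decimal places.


Answer: Price = V(0,0) = 0.3173

Derivation:
dt = T/N = 0.125000; dx = sigma*sqrt(3*dt) = 0.153093
u = exp(dx) = 1.165433; d = 1/u = 0.858050
p_u = 0.160441, p_m = 0.666667, p_d = 0.172892
Discount per step: exp(-r*dt) = 0.998002
Stock lattice S(k, j) with j the centered position index:
  k=0: S(0,+0) = 44.8500
  k=1: S(1,-1) = 38.4835; S(1,+0) = 44.8500; S(1,+1) = 52.2697
  k=2: S(2,-2) = 33.0208; S(2,-1) = 38.4835; S(2,+0) = 44.8500; S(2,+1) = 52.2697; S(2,+2) = 60.9168
Terminal payoffs V(N, j) = max(K - S_T, 0):
  V(2,-2) = 6.059210; V(2,-1) = 0.596465; V(2,+0) = 0.000000; V(2,+1) = 0.000000; V(2,+2) = 0.000000
Backward induction: V(k, j) = exp(-r*dt) * [p_u * V(k+1, j+1) + p_m * V(k+1, j) + p_d * V(k+1, j-1)]
  V(1,-1) = exp(-r*dt) * [p_u*0.000000 + p_m*0.596465 + p_d*6.059210] = 1.442348
  V(1,+0) = exp(-r*dt) * [p_u*0.000000 + p_m*0.000000 + p_d*0.596465] = 0.102918
  V(1,+1) = exp(-r*dt) * [p_u*0.000000 + p_m*0.000000 + p_d*0.000000] = 0.000000
  V(0,+0) = exp(-r*dt) * [p_u*0.000000 + p_m*0.102918 + p_d*1.442348] = 0.317348


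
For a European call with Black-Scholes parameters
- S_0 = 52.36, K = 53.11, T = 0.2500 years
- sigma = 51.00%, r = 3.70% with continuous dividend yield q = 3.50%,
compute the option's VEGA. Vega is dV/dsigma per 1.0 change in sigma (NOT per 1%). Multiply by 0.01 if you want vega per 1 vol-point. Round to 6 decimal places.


Answer: Vega = 10.325250

Derivation:
d1 = 0.0736870847; d2 = -0.1813129153
phi(d1) = 0.3978606636; exp(-qT) = 0.9912881698; exp(-rT) = 0.9907926496
Vega = S * exp(-qT) * phi(d1) * sqrt(T) = 52.3600 * 0.9912881698 * 0.3978606636 * 0.5000000000 = 10.325250


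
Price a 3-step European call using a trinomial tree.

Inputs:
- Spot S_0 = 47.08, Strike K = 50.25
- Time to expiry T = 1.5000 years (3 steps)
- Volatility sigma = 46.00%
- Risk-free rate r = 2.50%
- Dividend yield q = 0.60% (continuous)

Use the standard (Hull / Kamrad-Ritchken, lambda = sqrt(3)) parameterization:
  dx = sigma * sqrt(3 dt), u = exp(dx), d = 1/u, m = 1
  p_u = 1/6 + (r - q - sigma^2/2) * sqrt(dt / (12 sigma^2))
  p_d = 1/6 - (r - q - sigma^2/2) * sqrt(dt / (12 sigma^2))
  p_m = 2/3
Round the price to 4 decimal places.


Answer: Price = V(0,0) = 9.0782

Derivation:
dt = T/N = 0.500000; dx = sigma*sqrt(3*dt) = 0.563383
u = exp(dx) = 1.756604; d = 1/u = 0.569280
p_u = 0.128149, p_m = 0.666667, p_d = 0.205184
Discount per step: exp(-r*dt) = 0.987578
Stock lattice S(k, j) with j the centered position index:
  k=0: S(0,+0) = 47.0800
  k=1: S(1,-1) = 26.8017; S(1,+0) = 47.0800; S(1,+1) = 82.7009
  k=2: S(2,-2) = 15.2577; S(2,-1) = 26.8017; S(2,+0) = 47.0800; S(2,+1) = 82.7009; S(2,+2) = 145.2728
  k=3: S(3,-3) = 8.6859; S(3,-2) = 15.2577; S(3,-1) = 26.8017; S(3,+0) = 47.0800; S(3,+1) = 82.7009; S(3,+2) = 145.2728; S(3,+3) = 255.1869
Terminal payoffs V(N, j) = max(S_T - K, 0):
  V(3,-3) = 0.000000; V(3,-2) = 0.000000; V(3,-1) = 0.000000; V(3,+0) = 0.000000; V(3,+1) = 32.450936; V(3,+2) = 95.022830; V(3,+3) = 204.936897
Backward induction: V(k, j) = exp(-r*dt) * [p_u * V(k+1, j+1) + p_m * V(k+1, j) + p_d * V(k+1, j-1)]
  V(2,-2) = exp(-r*dt) * [p_u*0.000000 + p_m*0.000000 + p_d*0.000000] = 0.000000
  V(2,-1) = exp(-r*dt) * [p_u*0.000000 + p_m*0.000000 + p_d*0.000000] = 0.000000
  V(2,+0) = exp(-r*dt) * [p_u*32.450936 + p_m*0.000000 + p_d*0.000000] = 4.106907
  V(2,+1) = exp(-r*dt) * [p_u*95.022830 + p_m*32.450936 + p_d*0.000000] = 33.391062
  V(2,+2) = exp(-r*dt) * [p_u*204.936897 + p_m*95.022830 + p_d*32.450936] = 95.073613
  V(1,-1) = exp(-r*dt) * [p_u*4.106907 + p_m*0.000000 + p_d*0.000000] = 0.519760
  V(1,+0) = exp(-r*dt) * [p_u*33.391062 + p_m*4.106907 + p_d*0.000000] = 6.929814
  V(1,+1) = exp(-r*dt) * [p_u*95.073613 + p_m*33.391062 + p_d*4.106907] = 34.848657
  V(0,+0) = exp(-r*dt) * [p_u*34.848657 + p_m*6.929814 + p_d*0.519760] = 9.078165


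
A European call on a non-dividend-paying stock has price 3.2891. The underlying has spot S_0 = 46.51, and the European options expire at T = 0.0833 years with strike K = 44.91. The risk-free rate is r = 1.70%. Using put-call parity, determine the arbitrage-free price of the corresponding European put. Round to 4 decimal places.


Answer: Put price = 1.6255

Derivation:
Put-call parity: C - P = S_0 * exp(-qT) - K * exp(-rT).
S_0 * exp(-qT) = 46.5100 * 1.00000000 = 46.51000000
K * exp(-rT) = 44.9100 * 0.99858490 = 44.84644796
P = C - S*exp(-qT) + K*exp(-rT)
P = 3.2891 - 46.51000000 + 44.84644796 = 1.6255


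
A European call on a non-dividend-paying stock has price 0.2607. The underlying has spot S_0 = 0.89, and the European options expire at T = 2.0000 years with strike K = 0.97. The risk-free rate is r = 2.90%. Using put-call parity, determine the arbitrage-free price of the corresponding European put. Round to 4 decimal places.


Answer: Put price = 0.2860

Derivation:
Put-call parity: C - P = S_0 * exp(-qT) - K * exp(-rT).
S_0 * exp(-qT) = 0.8900 * 1.00000000 = 0.89000000
K * exp(-rT) = 0.9700 * 0.94364995 = 0.91534045
P = C - S*exp(-qT) + K*exp(-rT)
P = 0.2607 - 0.89000000 + 0.91534045 = 0.2860


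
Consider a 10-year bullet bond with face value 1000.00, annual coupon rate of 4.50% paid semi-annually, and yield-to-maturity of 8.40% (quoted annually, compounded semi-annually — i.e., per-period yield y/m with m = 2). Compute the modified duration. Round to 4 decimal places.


Coupon per period c = face * coupon_rate / m = 22.500000
Periods per year m = 2; per-period yield y/m = 0.042000
Number of cashflows N = 20
Cashflows (t years, CF_t, discount factor 1/(1+y/m)^(m*t), PV):
  t = 0.5000: CF_t = 22.500000, DF = 0.959693, PV = 21.593090
  t = 1.0000: CF_t = 22.500000, DF = 0.921010, PV = 20.722735
  t = 1.5000: CF_t = 22.500000, DF = 0.883887, PV = 19.887462
  t = 2.0000: CF_t = 22.500000, DF = 0.848260, PV = 19.085856
  t = 2.5000: CF_t = 22.500000, DF = 0.814069, PV = 18.316560
  t = 3.0000: CF_t = 22.500000, DF = 0.781257, PV = 17.578273
  t = 3.5000: CF_t = 22.500000, DF = 0.749766, PV = 16.869744
  t = 4.0000: CF_t = 22.500000, DF = 0.719545, PV = 16.189773
  t = 4.5000: CF_t = 22.500000, DF = 0.690543, PV = 15.537210
  t = 5.0000: CF_t = 22.500000, DF = 0.662709, PV = 14.910950
  t = 5.5000: CF_t = 22.500000, DF = 0.635997, PV = 14.309933
  t = 6.0000: CF_t = 22.500000, DF = 0.610362, PV = 13.733141
  t = 6.5000: CF_t = 22.500000, DF = 0.585760, PV = 13.179598
  t = 7.0000: CF_t = 22.500000, DF = 0.562150, PV = 12.648367
  t = 7.5000: CF_t = 22.500000, DF = 0.539491, PV = 12.138548
  t = 8.0000: CF_t = 22.500000, DF = 0.517746, PV = 11.649278
  t = 8.5000: CF_t = 22.500000, DF = 0.496877, PV = 11.179730
  t = 9.0000: CF_t = 22.500000, DF = 0.476849, PV = 10.729107
  t = 9.5000: CF_t = 22.500000, DF = 0.457629, PV = 10.296648
  t = 10.0000: CF_t = 1022.500000, DF = 0.439183, PV = 449.064721
Price P = sum_t PV_t = 739.620725
First compute Macaulay numerator sum_t t * PV_t:
  t * PV_t at t = 0.5000: 10.796545
  t * PV_t at t = 1.0000: 20.722735
  t * PV_t at t = 1.5000: 29.831193
  t * PV_t at t = 2.0000: 38.171712
  t * PV_t at t = 2.5000: 45.791401
  t * PV_t at t = 3.0000: 52.734819
  t * PV_t at t = 3.5000: 59.044103
  t * PV_t at t = 4.0000: 64.759093
  t * PV_t at t = 4.5000: 69.917447
  t * PV_t at t = 5.0000: 74.554752
  t * PV_t at t = 5.5000: 78.704633
  t * PV_t at t = 6.0000: 82.398848
  t * PV_t at t = 6.5000: 85.667389
  t * PV_t at t = 7.0000: 88.538568
  t * PV_t at t = 7.5000: 91.039109
  t * PV_t at t = 8.0000: 93.194225
  t * PV_t at t = 8.5000: 95.027701
  t * PV_t at t = 9.0000: 96.561963
  t * PV_t at t = 9.5000: 97.818154
  t * PV_t at t = 10.0000: 4490.647206
Macaulay duration D = 5765.921596 / 739.620725 = 7.795782
Modified duration = D / (1 + y/m) = 7.795782 / (1 + 0.042000) = 7.481556

Answer: Modified duration = 7.4816


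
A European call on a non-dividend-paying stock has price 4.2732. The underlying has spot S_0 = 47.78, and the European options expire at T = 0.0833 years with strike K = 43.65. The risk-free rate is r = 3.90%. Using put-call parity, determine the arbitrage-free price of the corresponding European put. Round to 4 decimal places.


Put-call parity: C - P = S_0 * exp(-qT) - K * exp(-rT).
S_0 * exp(-qT) = 47.7800 * 1.00000000 = 47.78000000
K * exp(-rT) = 43.6500 * 0.99675657 = 43.50842434
P = C - S*exp(-qT) + K*exp(-rT)
P = 4.2732 - 47.78000000 + 43.50842434 = 0.0016

Answer: Put price = 0.0016


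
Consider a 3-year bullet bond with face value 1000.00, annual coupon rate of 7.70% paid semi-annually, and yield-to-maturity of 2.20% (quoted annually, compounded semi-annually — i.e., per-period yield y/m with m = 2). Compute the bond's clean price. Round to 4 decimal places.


Answer: Price = 1158.8293

Derivation:
Coupon per period c = face * coupon_rate / m = 38.500000
Periods per year m = 2; per-period yield y/m = 0.011000
Number of cashflows N = 6
Cashflows (t years, CF_t, discount factor 1/(1+y/m)^(m*t), PV):
  t = 0.5000: CF_t = 38.500000, DF = 0.989120, PV = 38.081108
  t = 1.0000: CF_t = 38.500000, DF = 0.978358, PV = 37.666773
  t = 1.5000: CF_t = 38.500000, DF = 0.967713, PV = 37.256947
  t = 2.0000: CF_t = 38.500000, DF = 0.957184, PV = 36.851580
  t = 2.5000: CF_t = 38.500000, DF = 0.946769, PV = 36.450623
  t = 3.0000: CF_t = 1038.500000, DF = 0.936468, PV = 972.522297
Price P = sum_t PV_t = 1158.829328


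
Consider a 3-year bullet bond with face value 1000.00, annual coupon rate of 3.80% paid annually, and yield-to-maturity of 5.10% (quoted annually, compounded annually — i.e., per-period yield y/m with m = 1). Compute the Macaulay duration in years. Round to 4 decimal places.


Answer: Macaulay duration = 2.8894 years

Derivation:
Coupon per period c = face * coupon_rate / m = 38.000000
Periods per year m = 1; per-period yield y/m = 0.051000
Number of cashflows N = 3
Cashflows (t years, CF_t, discount factor 1/(1+y/m)^(m*t), PV):
  t = 1.0000: CF_t = 38.000000, DF = 0.951475, PV = 36.156042
  t = 2.0000: CF_t = 38.000000, DF = 0.905304, PV = 34.401562
  t = 3.0000: CF_t = 1038.000000, DF = 0.861374, PV = 894.106404
Price P = sum_t PV_t = 964.664008
Macaulay numerator sum_t t * PV_t:
  t * PV_t at t = 1.0000: 36.156042
  t * PV_t at t = 2.0000: 68.803124
  t * PV_t at t = 3.0000: 2682.319212
Macaulay duration D = (sum_t t * PV_t) / P = 2787.278378 / 964.664008 = 2.889377
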